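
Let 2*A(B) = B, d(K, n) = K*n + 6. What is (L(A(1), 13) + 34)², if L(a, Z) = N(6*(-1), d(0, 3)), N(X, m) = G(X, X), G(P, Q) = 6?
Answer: 1600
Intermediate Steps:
d(K, n) = 6 + K*n
N(X, m) = 6
A(B) = B/2
L(a, Z) = 6
(L(A(1), 13) + 34)² = (6 + 34)² = 40² = 1600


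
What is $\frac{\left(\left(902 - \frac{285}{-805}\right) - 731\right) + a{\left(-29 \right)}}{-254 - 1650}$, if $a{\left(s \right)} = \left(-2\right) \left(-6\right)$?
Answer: $- \frac{1845}{19159} \approx -0.096299$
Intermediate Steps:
$a{\left(s \right)} = 12$
$\frac{\left(\left(902 - \frac{285}{-805}\right) - 731\right) + a{\left(-29 \right)}}{-254 - 1650} = \frac{\left(\left(902 - \frac{285}{-805}\right) - 731\right) + 12}{-254 - 1650} = \frac{\left(\left(902 - - \frac{57}{161}\right) - 731\right) + 12}{-1904} = \left(\left(\left(902 + \frac{57}{161}\right) - 731\right) + 12\right) \left(- \frac{1}{1904}\right) = \left(\left(\frac{145279}{161} - 731\right) + 12\right) \left(- \frac{1}{1904}\right) = \left(\frac{27588}{161} + 12\right) \left(- \frac{1}{1904}\right) = \frac{29520}{161} \left(- \frac{1}{1904}\right) = - \frac{1845}{19159}$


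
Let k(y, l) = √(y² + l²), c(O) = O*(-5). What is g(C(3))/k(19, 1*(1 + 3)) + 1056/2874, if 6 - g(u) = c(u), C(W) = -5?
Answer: 176/479 - 19*√377/377 ≈ -0.61112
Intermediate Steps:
c(O) = -5*O
g(u) = 6 + 5*u (g(u) = 6 - (-5)*u = 6 + 5*u)
k(y, l) = √(l² + y²)
g(C(3))/k(19, 1*(1 + 3)) + 1056/2874 = (6 + 5*(-5))/(√((1*(1 + 3))² + 19²)) + 1056/2874 = (6 - 25)/(√((1*4)² + 361)) + 1056*(1/2874) = -19/√(4² + 361) + 176/479 = -19/√(16 + 361) + 176/479 = -19*√377/377 + 176/479 = 176/479 - 19*√377/377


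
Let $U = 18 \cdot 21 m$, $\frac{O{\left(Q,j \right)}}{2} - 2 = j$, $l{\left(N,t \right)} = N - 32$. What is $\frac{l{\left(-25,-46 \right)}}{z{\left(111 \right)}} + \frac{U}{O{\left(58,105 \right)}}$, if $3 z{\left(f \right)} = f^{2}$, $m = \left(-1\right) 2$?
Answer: $- \frac{519515}{146483} \approx -3.5466$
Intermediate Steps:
$l{\left(N,t \right)} = -32 + N$
$O{\left(Q,j \right)} = 4 + 2 j$
$m = -2$
$U = -756$ ($U = 18 \cdot 21 \left(-2\right) = 378 \left(-2\right) = -756$)
$z{\left(f \right)} = \frac{f^{2}}{3}$
$\frac{l{\left(-25,-46 \right)}}{z{\left(111 \right)}} + \frac{U}{O{\left(58,105 \right)}} = \frac{-32 - 25}{\frac{1}{3} \cdot 111^{2}} - \frac{756}{4 + 2 \cdot 105} = - \frac{57}{\frac{1}{3} \cdot 12321} - \frac{756}{4 + 210} = - \frac{57}{4107} - \frac{756}{214} = \left(-57\right) \frac{1}{4107} - \frac{378}{107} = - \frac{19}{1369} - \frac{378}{107} = - \frac{519515}{146483}$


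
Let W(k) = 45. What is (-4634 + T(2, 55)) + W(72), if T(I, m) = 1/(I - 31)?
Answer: -133082/29 ≈ -4589.0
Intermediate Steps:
T(I, m) = 1/(-31 + I)
(-4634 + T(2, 55)) + W(72) = (-4634 + 1/(-31 + 2)) + 45 = (-4634 + 1/(-29)) + 45 = (-4634 - 1/29) + 45 = -134387/29 + 45 = -133082/29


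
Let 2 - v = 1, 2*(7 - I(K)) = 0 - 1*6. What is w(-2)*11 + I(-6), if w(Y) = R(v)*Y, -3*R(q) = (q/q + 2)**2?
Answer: 76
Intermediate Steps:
I(K) = 10 (I(K) = 7 - (0 - 1*6)/2 = 7 - (0 - 6)/2 = 7 - 1/2*(-6) = 7 + 3 = 10)
v = 1 (v = 2 - 1*1 = 2 - 1 = 1)
R(q) = -3 (R(q) = -(q/q + 2)**2/3 = -(1 + 2)**2/3 = -1/3*3**2 = -1/3*9 = -3)
w(Y) = -3*Y
w(-2)*11 + I(-6) = -3*(-2)*11 + 10 = 6*11 + 10 = 66 + 10 = 76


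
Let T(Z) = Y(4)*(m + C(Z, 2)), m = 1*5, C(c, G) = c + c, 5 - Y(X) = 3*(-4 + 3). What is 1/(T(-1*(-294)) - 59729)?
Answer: -1/54985 ≈ -1.8187e-5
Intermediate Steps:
Y(X) = 8 (Y(X) = 5 - 3*(-4 + 3) = 5 - 3*(-1) = 5 - 1*(-3) = 5 + 3 = 8)
C(c, G) = 2*c
m = 5
T(Z) = 40 + 16*Z (T(Z) = 8*(5 + 2*Z) = 40 + 16*Z)
1/(T(-1*(-294)) - 59729) = 1/((40 + 16*(-1*(-294))) - 59729) = 1/((40 + 16*294) - 59729) = 1/((40 + 4704) - 59729) = 1/(4744 - 59729) = 1/(-54985) = -1/54985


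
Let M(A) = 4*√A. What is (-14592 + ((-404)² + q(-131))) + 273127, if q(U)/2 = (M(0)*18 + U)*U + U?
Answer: 455811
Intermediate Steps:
q(U) = 2*U + 2*U² (q(U) = 2*(((4*√0)*18 + U)*U + U) = 2*(((4*0)*18 + U)*U + U) = 2*((0*18 + U)*U + U) = 2*((0 + U)*U + U) = 2*(U*U + U) = 2*(U² + U) = 2*(U + U²) = 2*U + 2*U²)
(-14592 + ((-404)² + q(-131))) + 273127 = (-14592 + ((-404)² + 2*(-131)*(1 - 131))) + 273127 = (-14592 + (163216 + 2*(-131)*(-130))) + 273127 = (-14592 + (163216 + 34060)) + 273127 = (-14592 + 197276) + 273127 = 182684 + 273127 = 455811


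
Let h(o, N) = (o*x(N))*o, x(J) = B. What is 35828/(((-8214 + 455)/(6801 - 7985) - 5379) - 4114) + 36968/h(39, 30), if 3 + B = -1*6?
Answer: -995915037032/153754204617 ≈ -6.4773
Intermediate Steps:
B = -9 (B = -3 - 1*6 = -3 - 6 = -9)
x(J) = -9
h(o, N) = -9*o² (h(o, N) = (o*(-9))*o = (-9*o)*o = -9*o²)
35828/(((-8214 + 455)/(6801 - 7985) - 5379) - 4114) + 36968/h(39, 30) = 35828/(((-8214 + 455)/(6801 - 7985) - 5379) - 4114) + 36968/((-9*39²)) = 35828/((-7759/(-1184) - 5379) - 4114) + 36968/((-9*1521)) = 35828/((-7759*(-1/1184) - 5379) - 4114) + 36968/(-13689) = 35828/((7759/1184 - 5379) - 4114) + 36968*(-1/13689) = 35828/(-6360977/1184 - 4114) - 36968/13689 = 35828/(-11231953/1184) - 36968/13689 = 35828*(-1184/11231953) - 36968/13689 = -42420352/11231953 - 36968/13689 = -995915037032/153754204617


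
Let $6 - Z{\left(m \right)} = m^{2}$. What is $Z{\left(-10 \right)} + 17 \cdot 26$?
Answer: $348$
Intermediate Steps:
$Z{\left(m \right)} = 6 - m^{2}$
$Z{\left(-10 \right)} + 17 \cdot 26 = \left(6 - \left(-10\right)^{2}\right) + 17 \cdot 26 = \left(6 - 100\right) + 442 = -94 + 442 = 348$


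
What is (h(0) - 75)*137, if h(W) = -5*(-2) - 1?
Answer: -9042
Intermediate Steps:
h(W) = 9 (h(W) = 10 - 1 = 9)
(h(0) - 75)*137 = (9 - 75)*137 = -66*137 = -9042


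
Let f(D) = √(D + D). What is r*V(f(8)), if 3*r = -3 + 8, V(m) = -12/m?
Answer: -5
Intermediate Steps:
f(D) = √2*√D (f(D) = √(2*D) = √2*√D)
r = 5/3 (r = (-3 + 8)/3 = (⅓)*5 = 5/3 ≈ 1.6667)
r*V(f(8)) = 5*(-12/(√2*√8))/3 = 5*(-12/(√2*(2*√2)))/3 = 5*(-12/4)/3 = 5*(-12*¼)/3 = (5/3)*(-3) = -5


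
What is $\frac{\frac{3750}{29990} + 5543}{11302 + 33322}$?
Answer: $\frac{2077979}{16728422} \approx 0.12422$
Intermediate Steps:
$\frac{\frac{3750}{29990} + 5543}{11302 + 33322} = \frac{3750 \cdot \frac{1}{29990} + 5543}{44624} = \left(\frac{375}{2999} + 5543\right) \frac{1}{44624} = \frac{16623832}{2999} \cdot \frac{1}{44624} = \frac{2077979}{16728422}$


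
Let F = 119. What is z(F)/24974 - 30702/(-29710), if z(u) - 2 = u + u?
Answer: 193470537/185494385 ≈ 1.0430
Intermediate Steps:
z(u) = 2 + 2*u (z(u) = 2 + (u + u) = 2 + 2*u)
z(F)/24974 - 30702/(-29710) = (2 + 2*119)/24974 - 30702/(-29710) = (2 + 238)*(1/24974) - 30702*(-1/29710) = 240*(1/24974) + 15351/14855 = 120/12487 + 15351/14855 = 193470537/185494385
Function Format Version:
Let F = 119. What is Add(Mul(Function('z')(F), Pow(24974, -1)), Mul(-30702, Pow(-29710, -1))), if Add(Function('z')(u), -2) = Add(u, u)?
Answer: Rational(193470537, 185494385) ≈ 1.0430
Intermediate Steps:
Function('z')(u) = Add(2, Mul(2, u)) (Function('z')(u) = Add(2, Add(u, u)) = Add(2, Mul(2, u)))
Add(Mul(Function('z')(F), Pow(24974, -1)), Mul(-30702, Pow(-29710, -1))) = Add(Mul(Add(2, Mul(2, 119)), Pow(24974, -1)), Mul(-30702, Pow(-29710, -1))) = Add(Mul(Add(2, 238), Rational(1, 24974)), Mul(-30702, Rational(-1, 29710))) = Add(Mul(240, Rational(1, 24974)), Rational(15351, 14855)) = Add(Rational(120, 12487), Rational(15351, 14855)) = Rational(193470537, 185494385)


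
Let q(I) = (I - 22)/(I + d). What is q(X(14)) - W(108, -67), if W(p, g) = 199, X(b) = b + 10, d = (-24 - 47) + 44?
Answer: -599/3 ≈ -199.67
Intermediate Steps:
d = -27 (d = -71 + 44 = -27)
X(b) = 10 + b
q(I) = (-22 + I)/(-27 + I) (q(I) = (I - 22)/(I - 27) = (-22 + I)/(-27 + I))
q(X(14)) - W(108, -67) = (-22 + (10 + 14))/(-27 + (10 + 14)) - 1*199 = (-22 + 24)/(-27 + 24) - 199 = 2/(-3) - 199 = -⅓*2 - 199 = -⅔ - 199 = -599/3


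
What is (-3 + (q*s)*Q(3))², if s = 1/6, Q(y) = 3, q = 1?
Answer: 25/4 ≈ 6.2500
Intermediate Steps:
s = ⅙ ≈ 0.16667
(-3 + (q*s)*Q(3))² = (-3 + (1*(⅙))*3)² = (-3 + (⅙)*3)² = (-3 + ½)² = (-5/2)² = 25/4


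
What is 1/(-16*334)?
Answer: -1/5344 ≈ -0.00018713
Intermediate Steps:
1/(-16*334) = 1/(-5344) = -1/5344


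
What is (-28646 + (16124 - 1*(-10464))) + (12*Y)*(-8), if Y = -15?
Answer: -618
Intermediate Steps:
(-28646 + (16124 - 1*(-10464))) + (12*Y)*(-8) = (-28646 + (16124 - 1*(-10464))) + (12*(-15))*(-8) = (-28646 + (16124 + 10464)) - 180*(-8) = (-28646 + 26588) + 1440 = -2058 + 1440 = -618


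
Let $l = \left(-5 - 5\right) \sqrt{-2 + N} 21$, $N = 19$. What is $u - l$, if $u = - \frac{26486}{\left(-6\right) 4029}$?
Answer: $\frac{779}{711} + 210 \sqrt{17} \approx 866.95$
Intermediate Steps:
$u = \frac{779}{711}$ ($u = - \frac{26486}{-24174} = \left(-26486\right) \left(- \frac{1}{24174}\right) = \frac{779}{711} \approx 1.0956$)
$l = - 210 \sqrt{17}$ ($l = \left(-5 - 5\right) \sqrt{-2 + 19} \cdot 21 = - 10 \sqrt{17} \cdot 21 = - 210 \sqrt{17} \approx -865.85$)
$u - l = \frac{779}{711} - - 210 \sqrt{17} = \frac{779}{711} + 210 \sqrt{17}$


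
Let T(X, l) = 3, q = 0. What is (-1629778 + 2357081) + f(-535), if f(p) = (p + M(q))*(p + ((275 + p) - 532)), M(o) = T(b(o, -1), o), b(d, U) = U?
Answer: 1433267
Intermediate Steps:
M(o) = 3
f(p) = (-257 + 2*p)*(3 + p) (f(p) = (p + 3)*(p + ((275 + p) - 532)) = (3 + p)*(p + (-257 + p)) = (3 + p)*(-257 + 2*p) = (-257 + 2*p)*(3 + p))
(-1629778 + 2357081) + f(-535) = (-1629778 + 2357081) + (-771 - 251*(-535) + 2*(-535)**2) = 727303 + (-771 + 134285 + 2*286225) = 727303 + (-771 + 134285 + 572450) = 727303 + 705964 = 1433267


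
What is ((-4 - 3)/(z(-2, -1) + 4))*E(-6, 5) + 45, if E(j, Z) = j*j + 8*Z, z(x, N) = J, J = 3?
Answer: -31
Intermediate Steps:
z(x, N) = 3
E(j, Z) = j² + 8*Z
((-4 - 3)/(z(-2, -1) + 4))*E(-6, 5) + 45 = ((-4 - 3)/(3 + 4))*((-6)² + 8*5) + 45 = (-7/7)*(36 + 40) + 45 = -7*⅐*76 + 45 = -1*76 + 45 = -76 + 45 = -31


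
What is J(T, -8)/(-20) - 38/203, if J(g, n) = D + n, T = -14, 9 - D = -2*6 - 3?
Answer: -1002/1015 ≈ -0.98719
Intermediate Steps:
D = 24 (D = 9 - (-2*6 - 3) = 9 - (-12 - 3) = 9 - 1*(-15) = 9 + 15 = 24)
J(g, n) = 24 + n
J(T, -8)/(-20) - 38/203 = (24 - 8)/(-20) - 38/203 = 16*(-1/20) - 38*1/203 = -4/5 - 38/203 = -1002/1015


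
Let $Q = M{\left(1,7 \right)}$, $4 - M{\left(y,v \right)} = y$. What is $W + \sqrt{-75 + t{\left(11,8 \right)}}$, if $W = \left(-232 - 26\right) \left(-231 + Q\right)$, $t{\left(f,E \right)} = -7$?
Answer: $58824 + i \sqrt{82} \approx 58824.0 + 9.0554 i$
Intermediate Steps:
$M{\left(y,v \right)} = 4 - y$
$Q = 3$ ($Q = 4 - 1 = 3$)
$W = 58824$ ($W = \left(-232 - 26\right) \left(-231 + 3\right) = \left(-258\right) \left(-228\right) = 58824$)
$W + \sqrt{-75 + t{\left(11,8 \right)}} = 58824 + \sqrt{-75 - 7} = 58824 + \sqrt{-82} = 58824 + i \sqrt{82}$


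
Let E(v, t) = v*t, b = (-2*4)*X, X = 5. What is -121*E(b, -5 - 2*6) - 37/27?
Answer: -2221597/27 ≈ -82281.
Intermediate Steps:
b = -40 (b = -2*4*5 = -8*5 = -40)
E(v, t) = t*v
-121*E(b, -5 - 2*6) - 37/27 = -121*(-5 - 2*6)*(-40) - 37/27 = -121*(-5 - 12)*(-40) - 37*1/27 = -(-2057)*(-40) - 37/27 = -121*680 - 37/27 = -82280 - 37/27 = -2221597/27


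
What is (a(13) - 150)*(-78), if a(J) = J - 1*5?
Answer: 11076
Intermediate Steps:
a(J) = -5 + J (a(J) = J - 5 = -5 + J)
(a(13) - 150)*(-78) = ((-5 + 13) - 150)*(-78) = (8 - 150)*(-78) = -142*(-78) = 11076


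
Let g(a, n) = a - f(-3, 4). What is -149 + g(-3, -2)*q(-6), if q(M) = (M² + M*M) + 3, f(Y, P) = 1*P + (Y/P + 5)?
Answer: -3971/4 ≈ -992.75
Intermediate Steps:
f(Y, P) = 5 + P + Y/P (f(Y, P) = P + (Y/P + 5) = P + (5 + Y/P) = 5 + P + Y/P)
q(M) = 3 + 2*M² (q(M) = (M² + M²) + 3 = 2*M² + 3 = 3 + 2*M²)
g(a, n) = -33/4 + a (g(a, n) = a - (5 + 4 - 3/4) = a - (5 + 4 - 3*¼) = a - (5 + 4 - ¾) = a - 1*33/4 = a - 33/4 = -33/4 + a)
-149 + g(-3, -2)*q(-6) = -149 + (-33/4 - 3)*(3 + 2*(-6)²) = -149 - 45*(3 + 2*36)/4 = -149 - 45*(3 + 72)/4 = -149 - 45/4*75 = -149 - 3375/4 = -3971/4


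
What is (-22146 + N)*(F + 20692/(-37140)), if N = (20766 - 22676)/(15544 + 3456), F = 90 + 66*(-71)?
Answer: 1795830894849503/17641500 ≈ 1.0180e+8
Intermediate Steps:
F = -4596 (F = 90 - 4686 = -4596)
N = -191/1900 (N = -1910/19000 = -1910*1/19000 = -191/1900 ≈ -0.10053)
(-22146 + N)*(F + 20692/(-37140)) = (-22146 - 191/1900)*(-4596 + 20692/(-37140)) = -42077591*(-4596 + 20692*(-1/37140))/1900 = -42077591*(-4596 - 5173/9285)/1900 = -42077591/1900*(-42679033/9285) = 1795830894849503/17641500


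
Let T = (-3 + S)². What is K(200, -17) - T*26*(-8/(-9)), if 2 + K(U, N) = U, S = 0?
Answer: -10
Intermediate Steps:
K(U, N) = -2 + U
T = 9 (T = (-3 + 0)² = (-3)² = 9)
K(200, -17) - T*26*(-8/(-9)) = (-2 + 200) - 9*26*(-8/(-9)) = 198 - 234*(-8*(-⅑)) = 198 - 234*8/9 = 198 - 1*208 = 198 - 208 = -10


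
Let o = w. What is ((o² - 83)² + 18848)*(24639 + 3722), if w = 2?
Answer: 711549129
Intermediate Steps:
o = 2
((o² - 83)² + 18848)*(24639 + 3722) = ((2² - 83)² + 18848)*(24639 + 3722) = ((4 - 83)² + 18848)*28361 = ((-79)² + 18848)*28361 = (6241 + 18848)*28361 = 25089*28361 = 711549129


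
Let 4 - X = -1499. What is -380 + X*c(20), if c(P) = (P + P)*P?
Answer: 1202020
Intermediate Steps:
X = 1503 (X = 4 - 1*(-1499) = 4 + 1499 = 1503)
c(P) = 2*P**2 (c(P) = (2*P)*P = 2*P**2)
-380 + X*c(20) = -380 + 1503*(2*20**2) = -380 + 1503*(2*400) = -380 + 1503*800 = -380 + 1202400 = 1202020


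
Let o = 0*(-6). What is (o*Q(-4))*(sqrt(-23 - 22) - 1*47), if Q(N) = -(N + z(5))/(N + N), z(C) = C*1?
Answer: 0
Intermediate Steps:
z(C) = C
Q(N) = -(5 + N)/(2*N) (Q(N) = -(N + 5)/(N + N) = -(5 + N)/(2*N))
o = 0
(o*Q(-4))*(sqrt(-23 - 22) - 1*47) = (0*((1/2)*(-5 - 1*(-4))/(-4)))*(sqrt(-23 - 22) - 1*47) = (0*((1/2)*(-1/4)*(-5 + 4)))*(sqrt(-45) - 47) = (0*((1/2)*(-1/4)*(-1)))*(3*I*sqrt(5) - 47) = (0*(1/8))*(-47 + 3*I*sqrt(5)) = 0*(-47 + 3*I*sqrt(5)) = 0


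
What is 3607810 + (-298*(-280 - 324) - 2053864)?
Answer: 1733938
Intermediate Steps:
3607810 + (-298*(-280 - 324) - 2053864) = 3607810 + (-298*(-604) - 2053864) = 3607810 + (179992 - 2053864) = 3607810 - 1873872 = 1733938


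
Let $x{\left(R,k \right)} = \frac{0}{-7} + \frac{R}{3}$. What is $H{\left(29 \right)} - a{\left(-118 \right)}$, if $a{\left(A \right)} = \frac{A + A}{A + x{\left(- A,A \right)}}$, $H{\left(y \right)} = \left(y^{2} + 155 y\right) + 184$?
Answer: $5517$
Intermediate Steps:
$H{\left(y \right)} = 184 + y^{2} + 155 y$
$x{\left(R,k \right)} = \frac{R}{3}$ ($x{\left(R,k \right)} = 0 \left(- \frac{1}{7}\right) + R \frac{1}{3} = 0 + \frac{R}{3} = \frac{R}{3}$)
$a{\left(A \right)} = 3$ ($a{\left(A \right)} = \frac{A + A}{A + \frac{\left(-1\right) A}{3}} = \frac{2 A}{A - \frac{A}{3}} = \frac{2 A}{\frac{2}{3} A} = 2 A \frac{3}{2 A} = 3$)
$H{\left(29 \right)} - a{\left(-118 \right)} = \left(184 + 29^{2} + 155 \cdot 29\right) - 3 = \left(184 + 841 + 4495\right) - 3 = 5520 - 3 = 5517$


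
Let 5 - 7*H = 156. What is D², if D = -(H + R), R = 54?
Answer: 51529/49 ≈ 1051.6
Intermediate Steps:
H = -151/7 (H = 5/7 - ⅐*156 = 5/7 - 156/7 = -151/7 ≈ -21.571)
D = -227/7 (D = -(-151/7 + 54) = -1*227/7 = -227/7 ≈ -32.429)
D² = (-227/7)² = 51529/49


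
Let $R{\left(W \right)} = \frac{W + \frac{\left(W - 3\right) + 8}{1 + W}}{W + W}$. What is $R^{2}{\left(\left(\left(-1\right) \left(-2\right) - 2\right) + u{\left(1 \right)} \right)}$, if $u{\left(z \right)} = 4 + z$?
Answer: $\frac{4}{9} \approx 0.44444$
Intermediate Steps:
$R{\left(W \right)} = \frac{W + \frac{5 + W}{1 + W}}{2 W}$ ($R{\left(W \right)} = \frac{W + \frac{\left(-3 + W\right) + 8}{1 + W}}{2 W} = \left(W + \frac{5 + W}{1 + W}\right) \frac{1}{2 W} = \frac{W + \frac{5 + W}{1 + W}}{2 W}$)
$R^{2}{\left(\left(\left(-1\right) \left(-2\right) - 2\right) + u{\left(1 \right)} \right)} = \left(\frac{5 + \left(\left(\left(-1\right) \left(-2\right) - 2\right) + \left(4 + 1\right)\right)^{2} + 2 \left(\left(\left(-1\right) \left(-2\right) - 2\right) + \left(4 + 1\right)\right)}{2 \left(\left(\left(-1\right) \left(-2\right) - 2\right) + \left(4 + 1\right)\right) \left(1 + \left(\left(\left(-1\right) \left(-2\right) - 2\right) + \left(4 + 1\right)\right)\right)}\right)^{2} = \left(\frac{5 + \left(\left(2 - 2\right) + 5\right)^{2} + 2 \left(\left(2 - 2\right) + 5\right)}{2 \left(\left(2 - 2\right) + 5\right) \left(1 + \left(\left(2 - 2\right) + 5\right)\right)}\right)^{2} = \left(\frac{5 + \left(0 + 5\right)^{2} + 2 \left(0 + 5\right)}{2 \left(0 + 5\right) \left(1 + \left(0 + 5\right)\right)}\right)^{2} = \left(\frac{5 + 5^{2} + 2 \cdot 5}{2 \cdot 5 \left(1 + 5\right)}\right)^{2} = \left(\frac{1}{2} \cdot \frac{1}{5} \cdot \frac{1}{6} \left(5 + 25 + 10\right)\right)^{2} = \left(\frac{1}{2} \cdot \frac{1}{5} \cdot \frac{1}{6} \cdot 40\right)^{2} = \left(\frac{2}{3}\right)^{2} = \frac{4}{9}$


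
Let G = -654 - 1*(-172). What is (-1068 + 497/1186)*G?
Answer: 305142391/593 ≈ 5.1457e+5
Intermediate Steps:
G = -482 (G = -654 + 172 = -482)
(-1068 + 497/1186)*G = (-1068 + 497/1186)*(-482) = -1266151/1186*(-482) = 305142391/593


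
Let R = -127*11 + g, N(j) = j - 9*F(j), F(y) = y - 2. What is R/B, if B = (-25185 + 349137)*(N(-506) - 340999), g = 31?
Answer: 683/54575059608 ≈ 1.2515e-8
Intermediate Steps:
F(y) = -2 + y
N(j) = 18 - 8*j (N(j) = j - 9*(-2 + j) = j + (18 - 9*j) = 18 - 8*j)
R = -1366 (R = -127*11 + 31 = -1397 + 31 = -1366)
B = -109150119216 (B = (-25185 + 349137)*((18 - 8*(-506)) - 340999) = 323952*((18 + 4048) - 340999) = 323952*(4066 - 340999) = 323952*(-336933) = -109150119216)
R/B = -1366/(-109150119216) = -1366*(-1/109150119216) = 683/54575059608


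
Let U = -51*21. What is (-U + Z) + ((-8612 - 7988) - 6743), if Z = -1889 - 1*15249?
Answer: -39410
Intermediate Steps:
U = -1071
Z = -17138 (Z = -1889 - 15249 = -17138)
(-U + Z) + ((-8612 - 7988) - 6743) = (-1*(-1071) - 17138) + ((-8612 - 7988) - 6743) = (1071 - 17138) + (-16600 - 6743) = -16067 - 23343 = -39410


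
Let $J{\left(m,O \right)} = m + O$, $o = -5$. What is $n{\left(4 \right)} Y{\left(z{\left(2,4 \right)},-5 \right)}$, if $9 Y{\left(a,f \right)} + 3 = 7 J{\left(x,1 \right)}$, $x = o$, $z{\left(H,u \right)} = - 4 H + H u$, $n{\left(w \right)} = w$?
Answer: $- \frac{124}{9} \approx -13.778$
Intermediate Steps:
$x = -5$
$J{\left(m,O \right)} = O + m$
$Y{\left(a,f \right)} = - \frac{31}{9}$ ($Y{\left(a,f \right)} = - \frac{1}{3} + \frac{7 \left(1 - 5\right)}{9} = - \frac{1}{3} + \frac{7 \left(-4\right)}{9} = - \frac{1}{3} + \frac{1}{9} \left(-28\right) = - \frac{1}{3} - \frac{28}{9} = - \frac{31}{9}$)
$n{\left(4 \right)} Y{\left(z{\left(2,4 \right)},-5 \right)} = 4 \left(- \frac{31}{9}\right) = - \frac{124}{9}$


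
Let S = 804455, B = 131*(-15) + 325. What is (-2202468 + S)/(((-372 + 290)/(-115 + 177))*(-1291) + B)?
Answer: -43338403/2091 ≈ -20726.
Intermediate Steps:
B = -1640 (B = -1965 + 325 = -1640)
(-2202468 + S)/(((-372 + 290)/(-115 + 177))*(-1291) + B) = (-2202468 + 804455)/(((-372 + 290)/(-115 + 177))*(-1291) - 1640) = -1398013/(-82/62*(-1291) - 1640) = -1398013/(-82*1/62*(-1291) - 1640) = -1398013/(-41/31*(-1291) - 1640) = -1398013/(52931/31 - 1640) = -1398013/2091/31 = -1398013*31/2091 = -43338403/2091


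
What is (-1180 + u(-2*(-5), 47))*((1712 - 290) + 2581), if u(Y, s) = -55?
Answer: -4943705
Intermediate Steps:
(-1180 + u(-2*(-5), 47))*((1712 - 290) + 2581) = (-1180 - 55)*((1712 - 290) + 2581) = -1235*(1422 + 2581) = -1235*4003 = -4943705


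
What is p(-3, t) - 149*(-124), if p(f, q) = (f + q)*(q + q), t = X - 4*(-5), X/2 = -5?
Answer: 18616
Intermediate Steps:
X = -10 (X = 2*(-5) = -10)
t = 10 (t = -10 - 4*(-5) = -10 + 20 = 10)
p(f, q) = 2*q*(f + q) (p(f, q) = (f + q)*(2*q) = 2*q*(f + q))
p(-3, t) - 149*(-124) = 2*10*(-3 + 10) - 149*(-124) = 2*10*7 + 18476 = 140 + 18476 = 18616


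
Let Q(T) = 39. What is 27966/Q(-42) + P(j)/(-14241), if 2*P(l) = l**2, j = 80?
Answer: 132713002/185133 ≈ 716.85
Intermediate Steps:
P(l) = l**2/2
27966/Q(-42) + P(j)/(-14241) = 27966/39 + ((1/2)*80**2)/(-14241) = 27966*(1/39) + ((1/2)*6400)*(-1/14241) = 9322/13 + 3200*(-1/14241) = 9322/13 - 3200/14241 = 132713002/185133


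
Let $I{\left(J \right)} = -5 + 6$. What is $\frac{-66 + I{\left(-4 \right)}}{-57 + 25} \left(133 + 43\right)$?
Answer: $\frac{715}{2} \approx 357.5$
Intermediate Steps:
$I{\left(J \right)} = 1$
$\frac{-66 + I{\left(-4 \right)}}{-57 + 25} \left(133 + 43\right) = \frac{-66 + 1}{-57 + 25} \left(133 + 43\right) = - \frac{65}{-32} \cdot 176 = \left(-65\right) \left(- \frac{1}{32}\right) 176 = \frac{65}{32} \cdot 176 = \frac{715}{2}$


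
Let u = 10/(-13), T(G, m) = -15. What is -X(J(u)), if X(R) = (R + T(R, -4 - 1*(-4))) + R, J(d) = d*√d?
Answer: 15 + 20*I*√130/169 ≈ 15.0 + 1.3493*I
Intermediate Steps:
u = -10/13 (u = 10*(-1/13) = -10/13 ≈ -0.76923)
J(d) = d^(3/2)
X(R) = -15 + 2*R (X(R) = (R - 15) + R = (-15 + R) + R = -15 + 2*R)
-X(J(u)) = -(-15 + 2*(-10/13)^(3/2)) = -(-15 + 2*(-10*I*√130/169)) = -(-15 - 20*I*√130/169) = 15 + 20*I*√130/169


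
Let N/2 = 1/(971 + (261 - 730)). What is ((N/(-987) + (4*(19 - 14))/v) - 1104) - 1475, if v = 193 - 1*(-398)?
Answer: -41954784016/16268063 ≈ -2579.0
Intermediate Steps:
v = 591 (v = 193 + 398 = 591)
N = 1/251 (N = 2/(971 + (261 - 730)) = 2/(971 - 469) = 2/502 = 2*(1/502) = 1/251 ≈ 0.0039841)
((N/(-987) + (4*(19 - 14))/v) - 1104) - 1475 = (((1/251)/(-987) + (4*(19 - 14))/591) - 1104) - 1475 = (((1/251)*(-1/987) + (4*5)*(1/591)) - 1104) - 1475 = ((-1/247737 + 20*(1/591)) - 1104) - 1475 = ((-1/247737 + 20/591) - 1104) - 1475 = (550461/16268063 - 1104) - 1475 = -17959391091/16268063 - 1475 = -41954784016/16268063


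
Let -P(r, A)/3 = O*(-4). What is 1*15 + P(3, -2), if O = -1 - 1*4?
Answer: -45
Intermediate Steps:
O = -5 (O = -1 - 4 = -5)
P(r, A) = -60 (P(r, A) = -(-15)*(-4) = -3*20 = -60)
1*15 + P(3, -2) = 1*15 - 60 = 15 - 60 = -45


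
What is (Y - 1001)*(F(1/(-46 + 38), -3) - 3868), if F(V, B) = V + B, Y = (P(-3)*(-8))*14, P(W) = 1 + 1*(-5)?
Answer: 17125857/8 ≈ 2.1407e+6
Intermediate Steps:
P(W) = -4 (P(W) = 1 - 5 = -4)
Y = 448 (Y = -4*(-8)*14 = 32*14 = 448)
F(V, B) = B + V
(Y - 1001)*(F(1/(-46 + 38), -3) - 3868) = (448 - 1001)*((-3 + 1/(-46 + 38)) - 3868) = -553*((-3 + 1/(-8)) - 3868) = -553*((-3 - 1/8) - 3868) = -553*(-25/8 - 3868) = -553*(-30969/8) = 17125857/8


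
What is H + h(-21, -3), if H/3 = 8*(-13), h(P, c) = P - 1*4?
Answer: -337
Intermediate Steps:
h(P, c) = -4 + P (h(P, c) = P - 4 = -4 + P)
H = -312 (H = 3*(8*(-13)) = 3*(-104) = -312)
H + h(-21, -3) = -312 + (-4 - 21) = -312 - 25 = -337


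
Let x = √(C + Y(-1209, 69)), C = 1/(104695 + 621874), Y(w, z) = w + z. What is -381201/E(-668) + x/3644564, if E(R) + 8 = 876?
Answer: -381201/868 + I*√601808862680971/2648027220916 ≈ -439.17 + 9.2642e-6*I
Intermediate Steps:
E(R) = 868 (E(R) = -8 + 876 = 868)
C = 1/726569 ≈ 1.3763e-6
x = I*√601808862680971/726569 (x = √(1/726569 + (-1209 + 69)) = √(1/726569 - 1140) = √(-828288659/726569) = I*√601808862680971/726569 ≈ 33.764*I)
-381201/E(-668) + x/3644564 = -381201/868 + (I*√601808862680971/726569)/3644564 = -381201*1/868 + (I*√601808862680971/726569)*(1/3644564) = -381201/868 + I*√601808862680971/2648027220916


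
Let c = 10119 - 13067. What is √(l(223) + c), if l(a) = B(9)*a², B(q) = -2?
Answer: I*√102406 ≈ 320.01*I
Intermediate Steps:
l(a) = -2*a²
c = -2948
√(l(223) + c) = √(-2*223² - 2948) = √(-2*49729 - 2948) = √(-99458 - 2948) = √(-102406) = I*√102406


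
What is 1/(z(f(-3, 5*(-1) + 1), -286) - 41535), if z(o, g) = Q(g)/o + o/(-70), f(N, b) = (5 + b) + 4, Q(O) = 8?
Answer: -70/2907343 ≈ -2.4077e-5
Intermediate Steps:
f(N, b) = 9 + b
z(o, g) = 8/o - o/70 (z(o, g) = 8/o + o/(-70) = 8/o + o*(-1/70) = 8/o - o/70)
1/(z(f(-3, 5*(-1) + 1), -286) - 41535) = 1/((8/(9 + (5*(-1) + 1)) - (9 + (5*(-1) + 1))/70) - 41535) = 1/((8/(9 + (-5 + 1)) - (9 + (-5 + 1))/70) - 41535) = 1/((8/(9 - 4) - (9 - 4)/70) - 41535) = 1/((8/5 - 1/70*5) - 41535) = 1/((8*(1/5) - 1/14) - 41535) = 1/((8/5 - 1/14) - 41535) = 1/(107/70 - 41535) = 1/(-2907343/70) = -70/2907343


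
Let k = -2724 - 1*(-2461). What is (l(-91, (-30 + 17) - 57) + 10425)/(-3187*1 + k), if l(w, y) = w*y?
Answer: -3359/690 ≈ -4.8681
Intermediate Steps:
k = -263 (k = -2724 + 2461 = -263)
(l(-91, (-30 + 17) - 57) + 10425)/(-3187*1 + k) = (-91*((-30 + 17) - 57) + 10425)/(-3187*1 - 263) = (-91*(-13 - 57) + 10425)/(-3187 - 263) = (-91*(-70) + 10425)/(-3450) = (6370 + 10425)*(-1/3450) = 16795*(-1/3450) = -3359/690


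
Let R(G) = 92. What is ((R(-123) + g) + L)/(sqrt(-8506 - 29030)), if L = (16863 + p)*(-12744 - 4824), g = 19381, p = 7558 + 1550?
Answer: 152079685*I*sqrt(2346)/3128 ≈ 2.3549e+6*I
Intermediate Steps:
p = 9108
L = -456258528 (L = (16863 + 9108)*(-12744 - 4824) = 25971*(-17568) = -456258528)
((R(-123) + g) + L)/(sqrt(-8506 - 29030)) = ((92 + 19381) - 456258528)/(sqrt(-8506 - 29030)) = (19473 - 456258528)/(sqrt(-37536)) = -456239055*(-I*sqrt(2346)/9384) = -(-152079685)*I*sqrt(2346)/3128 = 152079685*I*sqrt(2346)/3128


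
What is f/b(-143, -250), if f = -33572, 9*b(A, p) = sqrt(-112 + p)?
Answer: 151074*I*sqrt(362)/181 ≈ 15881.0*I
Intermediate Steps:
b(A, p) = sqrt(-112 + p)/9
f/b(-143, -250) = -33572*9/sqrt(-112 - 250) = -33572*(-9*I*sqrt(362)/362) = -(-151074)*I*sqrt(362)/181 = 151074*I*sqrt(362)/181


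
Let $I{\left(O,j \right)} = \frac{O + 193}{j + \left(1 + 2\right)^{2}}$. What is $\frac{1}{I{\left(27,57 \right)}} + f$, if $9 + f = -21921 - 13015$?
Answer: $- \frac{349447}{10} \approx -34945.0$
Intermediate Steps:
$f = -34945$ ($f = -9 - 34936 = -34945$)
$I{\left(O,j \right)} = \frac{193 + O}{9 + j}$ ($I{\left(O,j \right)} = \frac{193 + O}{j + 3^{2}} = \frac{193 + O}{j + 9} = \frac{193 + O}{9 + j}$)
$\frac{1}{I{\left(27,57 \right)}} + f = \frac{1}{\frac{1}{9 + 57} \left(193 + 27\right)} - 34945 = \frac{1}{\frac{1}{66} \cdot 220} - 34945 = \frac{1}{\frac{10}{3}} - 34945 = \frac{3}{10} - 34945 = - \frac{349447}{10}$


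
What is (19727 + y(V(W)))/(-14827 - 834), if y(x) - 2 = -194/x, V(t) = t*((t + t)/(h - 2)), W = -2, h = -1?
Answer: -79207/62644 ≈ -1.2644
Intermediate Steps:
V(t) = -2*t²/3 (V(t) = t*((t + t)/(-1 - 2)) = t*((2*t)/(-3)) = t*((2*t)*(-⅓)) = t*(-2*t/3) = -2*t²/3)
y(x) = 2 - 194/x
(19727 + y(V(W)))/(-14827 - 834) = (19727 + (2 - 194/((-⅔*(-2)²))))/(-14827 - 834) = (19727 + (2 - 194/((-⅔*4))))/(-15661) = (19727 + (2 - 194/(-8/3)))*(-1/15661) = (19727 + (2 - 194*(-3/8)))*(-1/15661) = (19727 + (2 + 291/4))*(-1/15661) = (19727 + 299/4)*(-1/15661) = (79207/4)*(-1/15661) = -79207/62644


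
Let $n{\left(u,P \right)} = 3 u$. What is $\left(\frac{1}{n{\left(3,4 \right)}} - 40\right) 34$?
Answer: $- \frac{12206}{9} \approx -1356.2$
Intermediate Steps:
$\left(\frac{1}{n{\left(3,4 \right)}} - 40\right) 34 = \left(\frac{1}{3 \cdot 3} - 40\right) 34 = \left(\frac{1}{9} - 40\right) 34 = \left(- \frac{359}{9}\right) 34 = - \frac{12206}{9}$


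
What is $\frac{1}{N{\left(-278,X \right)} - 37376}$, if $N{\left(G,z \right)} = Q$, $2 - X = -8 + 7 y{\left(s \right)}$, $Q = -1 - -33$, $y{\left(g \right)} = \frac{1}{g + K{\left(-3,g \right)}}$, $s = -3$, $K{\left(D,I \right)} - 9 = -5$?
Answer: $- \frac{1}{37344} \approx -2.6778 \cdot 10^{-5}$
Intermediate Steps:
$K{\left(D,I \right)} = 4$ ($K{\left(D,I \right)} = 9 - 5 = 4$)
$y{\left(g \right)} = \frac{1}{4 + g}$ ($y{\left(g \right)} = \frac{1}{g + 4} = \frac{1}{4 + g}$)
$Q = 32$ ($Q = -1 + 33 = 32$)
$X = 3$ ($X = 2 - \left(-8 + \frac{7}{4 - 3}\right) = 2 - \left(-8 + \frac{7}{1}\right) = 2 - \left(-8 + 7 \cdot 1\right) = 2 - \left(-8 + 7\right) = 2 - -1 = 2 + 1 = 3$)
$N{\left(G,z \right)} = 32$
$\frac{1}{N{\left(-278,X \right)} - 37376} = \frac{1}{32 - 37376} = \frac{1}{-37344} = - \frac{1}{37344}$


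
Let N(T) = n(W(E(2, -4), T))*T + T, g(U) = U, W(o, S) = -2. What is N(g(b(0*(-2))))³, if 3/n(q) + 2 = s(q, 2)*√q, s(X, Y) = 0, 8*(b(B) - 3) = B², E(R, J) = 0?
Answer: -27/8 ≈ -3.3750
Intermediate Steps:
b(B) = 3 + B²/8
n(q) = -3/2 (n(q) = 3/(-2 + 0*√q) = 3/(-2 + 0) = 3/(-2) = 3*(-½) = -3/2)
N(T) = -T/2 (N(T) = -3*T/2 + T = -T/2)
N(g(b(0*(-2))))³ = (-(3 + (0*(-2))²/8)/2)³ = (-(3 + (⅛)*0²)/2)³ = (-(3 + (⅛)*0)/2)³ = (-(3 + 0)/2)³ = (-½*3)³ = (-3/2)³ = -27/8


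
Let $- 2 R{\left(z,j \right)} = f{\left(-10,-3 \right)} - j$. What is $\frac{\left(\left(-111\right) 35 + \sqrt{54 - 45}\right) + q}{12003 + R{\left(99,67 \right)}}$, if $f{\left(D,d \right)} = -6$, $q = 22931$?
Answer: $\frac{38098}{24079} \approx 1.5822$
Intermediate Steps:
$R{\left(z,j \right)} = 3 + \frac{j}{2}$ ($R{\left(z,j \right)} = - \frac{-6 - j}{2} = 3 + \frac{j}{2}$)
$\frac{\left(\left(-111\right) 35 + \sqrt{54 - 45}\right) + q}{12003 + R{\left(99,67 \right)}} = \frac{\left(\left(-111\right) 35 + \sqrt{54 - 45}\right) + 22931}{12003 + \left(3 + \frac{1}{2} \cdot 67\right)} = \frac{\left(-3885 + \sqrt{9}\right) + 22931}{12003 + \left(3 + \frac{67}{2}\right)} = \frac{\left(-3885 + 3\right) + 22931}{12003 + \frac{73}{2}} = \frac{-3882 + 22931}{\frac{24079}{2}} = 19049 \cdot \frac{2}{24079} = \frac{38098}{24079}$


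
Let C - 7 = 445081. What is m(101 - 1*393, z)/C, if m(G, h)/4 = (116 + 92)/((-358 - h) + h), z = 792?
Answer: -13/2489711 ≈ -5.2215e-6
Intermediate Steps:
C = 445088 (C = 7 + 445081 = 445088)
m(G, h) = -416/179 (m(G, h) = 4*((116 + 92)/((-358 - h) + h)) = 4*(208/(-358)) = 4*(208*(-1/358)) = 4*(-104/179) = -416/179)
m(101 - 1*393, z)/C = -416/179/445088 = -416/179*1/445088 = -13/2489711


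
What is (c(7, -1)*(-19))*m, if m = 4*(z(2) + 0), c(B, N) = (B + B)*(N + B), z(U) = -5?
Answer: 31920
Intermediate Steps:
c(B, N) = 2*B*(B + N) (c(B, N) = (2*B)*(B + N) = 2*B*(B + N))
m = -20 (m = 4*(-5 + 0) = 4*(-5) = -20)
(c(7, -1)*(-19))*m = ((2*7*(7 - 1))*(-19))*(-20) = ((2*7*6)*(-19))*(-20) = (84*(-19))*(-20) = -1596*(-20) = 31920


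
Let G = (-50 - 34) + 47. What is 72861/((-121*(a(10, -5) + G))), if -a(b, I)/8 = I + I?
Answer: -72861/5203 ≈ -14.004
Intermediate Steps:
a(b, I) = -16*I (a(b, I) = -8*(I + I) = -16*I)
G = -37 (G = -84 + 47 = -37)
72861/((-121*(a(10, -5) + G))) = 72861/((-121*(-16*(-5) - 37))) = 72861/((-121*(80 - 37))) = 72861/((-121*43)) = 72861/(-5203) = 72861*(-1/5203) = -72861/5203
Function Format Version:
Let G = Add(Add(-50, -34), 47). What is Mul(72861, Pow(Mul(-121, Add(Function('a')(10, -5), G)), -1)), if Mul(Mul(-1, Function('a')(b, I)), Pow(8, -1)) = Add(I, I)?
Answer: Rational(-72861, 5203) ≈ -14.004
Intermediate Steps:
Function('a')(b, I) = Mul(-16, I) (Function('a')(b, I) = Mul(-8, Add(I, I)) = Mul(-8, Mul(2, I)) = Mul(-16, I))
G = -37 (G = Add(-84, 47) = -37)
Mul(72861, Pow(Mul(-121, Add(Function('a')(10, -5), G)), -1)) = Mul(72861, Pow(Mul(-121, Add(Mul(-16, -5), -37)), -1)) = Mul(72861, Pow(Mul(-121, Add(80, -37)), -1)) = Mul(72861, Pow(Mul(-121, 43), -1)) = Mul(72861, Pow(-5203, -1)) = Mul(72861, Rational(-1, 5203)) = Rational(-72861, 5203)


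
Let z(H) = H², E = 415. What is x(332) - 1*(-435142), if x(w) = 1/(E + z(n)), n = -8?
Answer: 208433019/479 ≈ 4.3514e+5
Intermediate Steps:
x(w) = 1/479 (x(w) = 1/(415 + (-8)²) = 1/(415 + 64) = 1/479)
x(332) - 1*(-435142) = 1/479 - 1*(-435142) = 1/479 + 435142 = 208433019/479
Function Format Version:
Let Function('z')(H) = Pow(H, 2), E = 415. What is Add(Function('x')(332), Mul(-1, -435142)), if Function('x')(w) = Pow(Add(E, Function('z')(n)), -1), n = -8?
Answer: Rational(208433019, 479) ≈ 4.3514e+5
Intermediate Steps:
Function('x')(w) = Rational(1, 479) (Function('x')(w) = Pow(Add(415, Pow(-8, 2)), -1) = Pow(Add(415, 64), -1) = Pow(479, -1) = Rational(1, 479))
Add(Function('x')(332), Mul(-1, -435142)) = Add(Rational(1, 479), Mul(-1, -435142)) = Add(Rational(1, 479), 435142) = Rational(208433019, 479)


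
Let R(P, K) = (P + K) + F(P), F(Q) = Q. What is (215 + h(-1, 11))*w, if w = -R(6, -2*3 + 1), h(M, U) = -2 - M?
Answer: -1498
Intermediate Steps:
R(P, K) = K + 2*P (R(P, K) = (P + K) + P = (K + P) + P = K + 2*P)
w = -7 (w = -((-2*3 + 1) + 2*6) = -((-6 + 1) + 12) = -(-5 + 12) = -1*7 = -7)
(215 + h(-1, 11))*w = (215 + (-2 - 1*(-1)))*(-7) = (215 + (-2 + 1))*(-7) = (215 - 1)*(-7) = 214*(-7) = -1498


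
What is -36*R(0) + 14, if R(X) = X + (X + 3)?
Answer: -94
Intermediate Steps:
R(X) = 3 + 2*X (R(X) = X + (3 + X) = 3 + 2*X)
-36*R(0) + 14 = -36*(3 + 2*0) + 14 = -36*(3 + 0) + 14 = -36*3 + 14 = -108 + 14 = -94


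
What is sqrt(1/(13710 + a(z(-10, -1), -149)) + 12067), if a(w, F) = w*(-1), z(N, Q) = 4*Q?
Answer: sqrt(2269486510046)/13714 ≈ 109.85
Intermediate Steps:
a(w, F) = -w
sqrt(1/(13710 + a(z(-10, -1), -149)) + 12067) = sqrt(1/(13710 - 4*(-1)) + 12067) = sqrt(1/(13710 - 1*(-4)) + 12067) = sqrt(1/(13710 + 4) + 12067) = sqrt(1/13714 + 12067) = sqrt(165486839/13714) = sqrt(2269486510046)/13714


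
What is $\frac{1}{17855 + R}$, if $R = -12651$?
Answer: $\frac{1}{5204} \approx 0.00019216$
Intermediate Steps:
$\frac{1}{17855 + R} = \frac{1}{17855 - 12651} = \frac{1}{5204}$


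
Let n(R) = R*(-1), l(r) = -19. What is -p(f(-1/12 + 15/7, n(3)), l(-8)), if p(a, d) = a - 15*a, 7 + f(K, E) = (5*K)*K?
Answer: 100253/504 ≈ 198.91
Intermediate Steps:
n(R) = -R
f(K, E) = -7 + 5*K**2 (f(K, E) = -7 + (5*K)*K = -7 + 5*K**2)
p(a, d) = -14*a
-p(f(-1/12 + 15/7, n(3)), l(-8)) = -(-14)*(-7 + 5*(-1/12 + 15/7)**2) = -(-14)*(-7 + 5*(173/84)**2) = -(-14)*(-7 + 5*(29929/7056)) = -(-14)*(-7 + 149645/7056) = -(-14)*100253/7056 = -1*(-100253/504) = 100253/504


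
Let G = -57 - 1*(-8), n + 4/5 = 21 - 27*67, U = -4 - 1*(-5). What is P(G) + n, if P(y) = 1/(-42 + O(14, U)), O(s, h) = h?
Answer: -366709/205 ≈ -1788.8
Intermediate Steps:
U = 1 (U = -4 + 5 = 1)
n = -8944/5 (n = -⅘ + (21 - 27*67) = -⅘ + (21 - 1809) = -⅘ - 1788 = -8944/5 ≈ -1788.8)
G = -49 (G = -57 + 8 = -49)
P(y) = -1/41 (P(y) = 1/(-42 + 1) = 1/(-41) = -1/41)
P(G) + n = -1/41 - 8944/5 = -366709/205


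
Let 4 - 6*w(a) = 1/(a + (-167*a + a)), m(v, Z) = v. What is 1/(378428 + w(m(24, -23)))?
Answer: 23760/8991465121 ≈ 2.6425e-6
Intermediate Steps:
w(a) = ⅔ + 1/(990*a) (w(a) = ⅔ - 1/(6*(a + (-167*a + a))) = ⅔ - 1/(6*(a - 166*a)) = ⅔ - (-1/(165*a))/6 = ⅔ - (-1)/(990*a) = ⅔ + 1/(990*a))
1/(378428 + w(m(24, -23))) = 1/(378428 + (1/990)*(1 + 660*24)/24) = 1/(378428 + (1/990)*(1/24)*(1 + 15840)) = 1/(378428 + (1/990)*(1/24)*15841) = 1/(378428 + 15841/23760) = 1/(8991465121/23760) = 23760/8991465121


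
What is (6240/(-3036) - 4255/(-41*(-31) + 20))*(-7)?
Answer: 12234845/326623 ≈ 37.459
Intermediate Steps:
(6240/(-3036) - 4255/(-41*(-31) + 20))*(-7) = (6240*(-1/3036) - 4255/(1271 + 20))*(-7) = (-520/253 - 4255/1291)*(-7) = -1747835/326623*(-7) = 12234845/326623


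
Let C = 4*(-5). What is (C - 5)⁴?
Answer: 390625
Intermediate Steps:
C = -20
(C - 5)⁴ = (-20 - 5)⁴ = (-25)⁴ = 390625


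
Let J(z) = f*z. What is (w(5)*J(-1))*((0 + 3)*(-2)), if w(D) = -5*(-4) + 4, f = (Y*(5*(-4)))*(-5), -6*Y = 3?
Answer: -7200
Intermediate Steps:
Y = -½ (Y = -⅙*3 = -½ ≈ -0.50000)
f = -50 (f = -5*(-4)/2*(-5) = -½*(-20)*(-5) = 10*(-5) = -50)
w(D) = 24 (w(D) = 20 + 4 = 24)
J(z) = -50*z
(w(5)*J(-1))*((0 + 3)*(-2)) = (24*(-50*(-1)))*((0 + 3)*(-2)) = (24*50)*(3*(-2)) = 1200*(-6) = -7200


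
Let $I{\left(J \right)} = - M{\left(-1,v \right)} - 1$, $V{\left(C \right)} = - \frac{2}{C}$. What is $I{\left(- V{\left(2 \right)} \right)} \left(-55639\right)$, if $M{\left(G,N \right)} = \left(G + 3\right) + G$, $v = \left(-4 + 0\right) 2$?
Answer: $111278$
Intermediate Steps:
$v = -8$ ($v = \left(-4\right) 2 = -8$)
$M{\left(G,N \right)} = 3 + 2 G$ ($M{\left(G,N \right)} = \left(3 + G\right) + G = 3 + 2 G$)
$I{\left(J \right)} = -2$ ($I{\left(J \right)} = - (3 + 2 \left(-1\right)) - 1 = - (3 - 2) - 1 = \left(-1\right) 1 - 1 = -1 - 1 = -2$)
$I{\left(- V{\left(2 \right)} \right)} \left(-55639\right) = \left(-2\right) \left(-55639\right) = 111278$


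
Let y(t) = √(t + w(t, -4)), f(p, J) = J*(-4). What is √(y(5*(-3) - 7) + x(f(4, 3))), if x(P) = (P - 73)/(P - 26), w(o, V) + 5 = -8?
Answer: √(3230 + 1444*I*√35)/38 ≈ 2.069 + 1.4297*I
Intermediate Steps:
w(o, V) = -13 (w(o, V) = -5 - 8 = -13)
f(p, J) = -4*J
y(t) = √(-13 + t) (y(t) = √(t - 13) = √(-13 + t))
x(P) = (-73 + P)/(-26 + P)
√(y(5*(-3) - 7) + x(f(4, 3))) = √(√(-13 + (5*(-3) - 7)) + (-73 - 4*3)/(-26 - 4*3)) = √(√(-13 + (-15 - 7)) + (-73 - 12)/(-26 - 12)) = √(√(-13 - 22) - 85/(-38)) = √(√(-35) - 1/38*(-85)) = √(I*√35 + 85/38) = √(85/38 + I*√35)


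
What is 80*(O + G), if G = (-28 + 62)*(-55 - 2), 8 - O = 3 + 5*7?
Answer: -157440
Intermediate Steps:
O = -30 (O = 8 - (3 + 5*7) = 8 - (3 + 35) = 8 - 1*38 = 8 - 38 = -30)
G = -1938 (G = 34*(-57) = -1938)
80*(O + G) = 80*(-30 - 1938) = 80*(-1968) = -157440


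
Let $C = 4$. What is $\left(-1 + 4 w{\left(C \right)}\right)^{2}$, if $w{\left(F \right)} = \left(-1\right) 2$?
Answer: $81$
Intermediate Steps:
$w{\left(F \right)} = -2$
$\left(-1 + 4 w{\left(C \right)}\right)^{2} = \left(-1 + 4 \left(-2\right)\right)^{2} = \left(-1 - 8\right)^{2} = \left(-9\right)^{2} = 81$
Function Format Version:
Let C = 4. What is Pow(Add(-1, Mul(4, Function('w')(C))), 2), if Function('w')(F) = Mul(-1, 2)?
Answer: 81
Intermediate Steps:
Function('w')(F) = -2
Pow(Add(-1, Mul(4, Function('w')(C))), 2) = Pow(Add(-1, Mul(4, -2)), 2) = Pow(Add(-1, -8), 2) = Pow(-9, 2) = 81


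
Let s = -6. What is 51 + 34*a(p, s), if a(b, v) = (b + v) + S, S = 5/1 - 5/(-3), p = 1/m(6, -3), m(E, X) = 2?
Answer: 272/3 ≈ 90.667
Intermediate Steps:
p = ½ (p = 1/2 = ½ ≈ 0.50000)
S = 20/3 (S = 5*1 - 5*(-⅓) = 5 + 5/3 = 20/3 ≈ 6.6667)
a(b, v) = 20/3 + b + v (a(b, v) = (b + v) + 20/3 = 20/3 + b + v)
51 + 34*a(p, s) = 51 + 34*(20/3 + ½ - 6) = 51 + 34*(7/6) = 51 + 119/3 = 272/3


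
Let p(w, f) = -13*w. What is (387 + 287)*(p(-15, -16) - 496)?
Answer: -202874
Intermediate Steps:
(387 + 287)*(p(-15, -16) - 496) = (387 + 287)*(-13*(-15) - 496) = 674*(195 - 496) = 674*(-301) = -202874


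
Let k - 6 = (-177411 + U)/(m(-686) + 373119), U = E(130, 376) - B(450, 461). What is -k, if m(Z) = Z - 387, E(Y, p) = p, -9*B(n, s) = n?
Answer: -2055291/372046 ≈ -5.5243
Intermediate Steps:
B(n, s) = -n/9
m(Z) = -387 + Z
U = 426 (U = 376 - (-1)*450/9 = 376 - 1*(-50) = 376 + 50 = 426)
k = 2055291/372046 (k = 6 + (-177411 + 426)/((-387 - 686) + 373119) = 6 - 176985/(-1073 + 373119) = 6 - 176985/372046 = 2055291/372046 ≈ 5.5243)
-k = -1*2055291/372046 = -2055291/372046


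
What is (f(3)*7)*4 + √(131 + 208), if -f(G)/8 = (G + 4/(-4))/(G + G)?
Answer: -224/3 + √339 ≈ -56.255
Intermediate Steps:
f(G) = -4*(-1 + G)/G (f(G) = -8*(G + 4/(-4))/(G + G) = -8*(G + 4*(-¼))/(2*G) = -8*(G - 1)*1/(2*G) = -8*(-1 + G)*1/(2*G) = -4*(-1 + G)/G)
(f(3)*7)*4 + √(131 + 208) = ((-4 + 4/3)*7)*4 + √(131 + 208) = ((-4 + 4*(⅓))*7)*4 + √339 = ((-4 + 4/3)*7)*4 + √339 = -8/3*7*4 + √339 = -56/3*4 + √339 = -224/3 + √339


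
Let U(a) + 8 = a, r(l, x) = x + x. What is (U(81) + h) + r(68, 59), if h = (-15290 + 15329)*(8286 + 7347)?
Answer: 609878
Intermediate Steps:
r(l, x) = 2*x
U(a) = -8 + a
h = 609687 (h = 39*15633 = 609687)
(U(81) + h) + r(68, 59) = ((-8 + 81) + 609687) + 2*59 = (73 + 609687) + 118 = 609760 + 118 = 609878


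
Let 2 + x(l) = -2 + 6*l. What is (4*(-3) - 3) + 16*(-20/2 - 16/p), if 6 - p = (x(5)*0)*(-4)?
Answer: -653/3 ≈ -217.67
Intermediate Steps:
x(l) = -4 + 6*l (x(l) = -2 + (-2 + 6*l) = -4 + 6*l)
p = 6 (p = 6 - (-4 + 6*5)*0*(-4) = 6 - (-4 + 30)*0*(-4) = 6 - 26*0*(-4) = 6 - 0*(-4) = 6 - 1*0 = 6 + 0 = 6)
(4*(-3) - 3) + 16*(-20/2 - 16/p) = (4*(-3) - 3) + 16*(-20/2 - 16/6) = (-12 - 3) + 16*(-20*½ - 16*⅙) = -15 + 16*(-10 - 8/3) = -15 + 16*(-38/3) = -15 - 608/3 = -653/3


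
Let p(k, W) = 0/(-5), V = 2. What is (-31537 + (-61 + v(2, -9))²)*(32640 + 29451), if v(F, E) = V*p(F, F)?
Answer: -1727123256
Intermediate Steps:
p(k, W) = 0 (p(k, W) = 0*(-⅕) = 0)
v(F, E) = 0 (v(F, E) = 2*0 = 0)
(-31537 + (-61 + v(2, -9))²)*(32640 + 29451) = (-31537 + (-61 + 0)²)*(32640 + 29451) = (-31537 + (-61)²)*62091 = (-31537 + 3721)*62091 = -27816*62091 = -1727123256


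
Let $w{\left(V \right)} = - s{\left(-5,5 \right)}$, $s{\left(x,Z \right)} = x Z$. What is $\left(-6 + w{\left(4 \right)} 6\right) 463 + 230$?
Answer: $66902$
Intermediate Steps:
$s{\left(x,Z \right)} = Z x$
$w{\left(V \right)} = 25$ ($w{\left(V \right)} = - 5 \left(-5\right) = \left(-1\right) \left(-25\right) = 25$)
$\left(-6 + w{\left(4 \right)} 6\right) 463 + 230 = \left(-6 + 25 \cdot 6\right) 463 + 230 = \left(-6 + 150\right) 463 + 230 = 144 \cdot 463 + 230 = 66672 + 230 = 66902$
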